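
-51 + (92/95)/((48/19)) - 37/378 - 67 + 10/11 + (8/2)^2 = -100.81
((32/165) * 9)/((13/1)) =96/715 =0.13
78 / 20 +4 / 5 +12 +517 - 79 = 4547 / 10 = 454.70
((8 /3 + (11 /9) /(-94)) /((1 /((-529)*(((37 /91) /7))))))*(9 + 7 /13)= -2724365870 /3502863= -777.75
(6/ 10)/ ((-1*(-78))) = 1/ 130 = 0.01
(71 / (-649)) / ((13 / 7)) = -497 / 8437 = -0.06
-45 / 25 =-9 / 5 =-1.80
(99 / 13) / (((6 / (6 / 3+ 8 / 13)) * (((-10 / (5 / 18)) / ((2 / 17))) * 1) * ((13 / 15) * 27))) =-55 / 118638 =-0.00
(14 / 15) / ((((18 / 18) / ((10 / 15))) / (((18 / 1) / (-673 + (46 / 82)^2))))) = -11767 / 706740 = -0.02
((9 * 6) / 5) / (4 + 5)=1.20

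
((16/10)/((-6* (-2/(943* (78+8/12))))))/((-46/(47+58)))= -67732/3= -22577.33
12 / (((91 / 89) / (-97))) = -103596 / 91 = -1138.42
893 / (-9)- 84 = -1649 / 9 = -183.22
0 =0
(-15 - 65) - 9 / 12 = -80.75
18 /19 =0.95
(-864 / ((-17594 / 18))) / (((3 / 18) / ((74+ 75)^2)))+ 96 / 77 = 79758203424 / 677369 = 117747.05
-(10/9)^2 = -100/81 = -1.23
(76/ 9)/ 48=19/ 108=0.18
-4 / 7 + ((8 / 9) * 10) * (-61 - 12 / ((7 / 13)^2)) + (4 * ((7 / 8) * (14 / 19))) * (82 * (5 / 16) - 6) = -57652411 / 67032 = -860.07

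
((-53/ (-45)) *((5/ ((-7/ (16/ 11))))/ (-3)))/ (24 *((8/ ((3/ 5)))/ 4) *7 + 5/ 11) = 848/ 1165185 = 0.00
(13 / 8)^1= 13 / 8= 1.62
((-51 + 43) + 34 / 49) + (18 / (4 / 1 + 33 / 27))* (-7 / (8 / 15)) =-484049 / 9212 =-52.55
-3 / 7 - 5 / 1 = -38 / 7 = -5.43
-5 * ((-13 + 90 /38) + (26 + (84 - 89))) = -985 /19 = -51.84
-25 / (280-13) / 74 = -25 / 19758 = -0.00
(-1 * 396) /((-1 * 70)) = 198 /35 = 5.66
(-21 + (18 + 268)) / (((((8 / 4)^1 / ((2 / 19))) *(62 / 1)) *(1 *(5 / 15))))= 795 / 1178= 0.67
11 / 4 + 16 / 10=87 / 20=4.35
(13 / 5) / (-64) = -13 / 320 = -0.04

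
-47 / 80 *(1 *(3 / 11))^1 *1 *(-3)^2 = -1269 / 880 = -1.44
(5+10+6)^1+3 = 24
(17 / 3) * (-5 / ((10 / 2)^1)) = -17 / 3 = -5.67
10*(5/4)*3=37.50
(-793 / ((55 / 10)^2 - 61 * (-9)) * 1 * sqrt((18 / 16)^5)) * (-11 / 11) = 192699 * sqrt(2) / 148288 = 1.84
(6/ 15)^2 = 4/ 25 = 0.16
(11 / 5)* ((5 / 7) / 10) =11 / 70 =0.16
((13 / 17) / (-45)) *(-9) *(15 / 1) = 39 / 17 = 2.29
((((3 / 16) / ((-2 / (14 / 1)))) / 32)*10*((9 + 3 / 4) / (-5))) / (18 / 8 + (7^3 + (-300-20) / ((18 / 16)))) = 7371 / 560384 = 0.01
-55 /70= -11 /14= -0.79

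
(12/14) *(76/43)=456/301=1.51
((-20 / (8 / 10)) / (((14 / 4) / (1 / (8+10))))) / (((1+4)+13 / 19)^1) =-475 / 6804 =-0.07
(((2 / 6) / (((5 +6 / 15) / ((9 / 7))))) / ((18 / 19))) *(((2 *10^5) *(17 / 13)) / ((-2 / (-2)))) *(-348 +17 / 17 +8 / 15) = -167863100000 / 22113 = -7591150.00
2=2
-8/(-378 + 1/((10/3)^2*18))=1600/75599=0.02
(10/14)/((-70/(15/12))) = -0.01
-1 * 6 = -6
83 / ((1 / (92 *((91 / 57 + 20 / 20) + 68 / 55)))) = 91754176 / 3135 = 29267.68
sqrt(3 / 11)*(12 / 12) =sqrt(33) / 11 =0.52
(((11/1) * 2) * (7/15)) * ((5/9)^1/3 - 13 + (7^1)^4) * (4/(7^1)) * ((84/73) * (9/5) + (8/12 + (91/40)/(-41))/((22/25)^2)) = 32062784625191/800028900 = 40077.03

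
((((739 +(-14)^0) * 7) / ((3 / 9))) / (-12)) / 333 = -35 / 9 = -3.89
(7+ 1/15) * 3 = 106/5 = 21.20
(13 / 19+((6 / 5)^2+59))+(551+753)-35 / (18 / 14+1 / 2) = 639124 / 475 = 1345.52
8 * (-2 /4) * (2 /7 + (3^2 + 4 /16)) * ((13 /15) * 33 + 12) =-7743 /5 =-1548.60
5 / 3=1.67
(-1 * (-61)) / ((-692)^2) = 61 / 478864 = 0.00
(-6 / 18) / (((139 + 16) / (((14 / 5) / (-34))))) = 7 / 39525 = 0.00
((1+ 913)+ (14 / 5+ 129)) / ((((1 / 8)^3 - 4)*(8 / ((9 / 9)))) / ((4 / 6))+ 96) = 74368 / 3415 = 21.78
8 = 8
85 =85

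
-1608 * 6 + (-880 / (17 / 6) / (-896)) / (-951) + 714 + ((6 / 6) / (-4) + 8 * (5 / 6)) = -2020651439 / 226338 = -8927.58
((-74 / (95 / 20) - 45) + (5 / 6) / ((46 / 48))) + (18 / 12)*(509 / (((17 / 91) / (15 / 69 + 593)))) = 18010884845 / 7429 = 2424402.32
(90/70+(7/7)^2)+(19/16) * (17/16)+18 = 38613/1792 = 21.55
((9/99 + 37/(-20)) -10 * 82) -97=-202127/220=-918.76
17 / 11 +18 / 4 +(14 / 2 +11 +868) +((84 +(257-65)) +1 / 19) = 488265 / 418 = 1168.10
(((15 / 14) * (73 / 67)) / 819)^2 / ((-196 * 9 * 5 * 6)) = -0.00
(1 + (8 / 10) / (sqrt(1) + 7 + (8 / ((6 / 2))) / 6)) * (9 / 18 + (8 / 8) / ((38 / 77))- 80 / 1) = -153088 / 1805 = -84.81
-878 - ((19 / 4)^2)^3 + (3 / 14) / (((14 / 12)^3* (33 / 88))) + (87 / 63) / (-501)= -182747268906887 / 14781247488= -12363.45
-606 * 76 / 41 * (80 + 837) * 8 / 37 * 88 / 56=-530933568 / 1517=-349989.17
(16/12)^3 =64/27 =2.37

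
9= 9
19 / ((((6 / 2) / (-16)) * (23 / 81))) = -8208 / 23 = -356.87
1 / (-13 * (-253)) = 0.00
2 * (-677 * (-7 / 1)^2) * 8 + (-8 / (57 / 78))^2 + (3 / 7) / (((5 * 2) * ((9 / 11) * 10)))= -402284362429 / 758100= -530648.15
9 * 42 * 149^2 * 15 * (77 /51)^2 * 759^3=36259337461564470330 /289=125464835507143495.95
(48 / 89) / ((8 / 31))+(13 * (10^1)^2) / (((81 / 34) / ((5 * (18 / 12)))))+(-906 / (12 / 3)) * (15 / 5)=3415.18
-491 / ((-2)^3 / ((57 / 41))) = 27987 / 328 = 85.33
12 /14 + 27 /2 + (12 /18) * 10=883 /42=21.02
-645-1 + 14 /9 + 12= -5692 /9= -632.44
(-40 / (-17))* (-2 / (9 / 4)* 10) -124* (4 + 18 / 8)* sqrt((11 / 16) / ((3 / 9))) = -775* sqrt(33) / 4 -3200 / 153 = -1133.92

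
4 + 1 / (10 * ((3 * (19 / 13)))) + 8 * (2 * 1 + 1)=15973 / 570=28.02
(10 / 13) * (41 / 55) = 82 / 143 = 0.57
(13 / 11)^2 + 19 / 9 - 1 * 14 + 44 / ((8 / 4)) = 12532 / 1089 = 11.51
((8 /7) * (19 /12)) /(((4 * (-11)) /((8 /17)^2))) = -608 /66759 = -0.01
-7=-7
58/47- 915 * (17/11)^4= -3590971427/688127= -5218.47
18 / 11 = 1.64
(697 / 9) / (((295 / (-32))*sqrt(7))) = -22304*sqrt(7) / 18585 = -3.18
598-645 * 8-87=-4649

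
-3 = -3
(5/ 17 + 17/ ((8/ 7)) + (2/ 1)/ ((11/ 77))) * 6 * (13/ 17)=133.83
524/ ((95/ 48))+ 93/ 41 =1040067/ 3895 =267.03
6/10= 3/5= 0.60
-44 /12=-11 /3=-3.67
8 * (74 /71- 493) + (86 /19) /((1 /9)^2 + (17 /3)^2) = -6907032315 /1755049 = -3935.52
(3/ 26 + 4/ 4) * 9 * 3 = 30.12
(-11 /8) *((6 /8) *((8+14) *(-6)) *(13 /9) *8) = 1573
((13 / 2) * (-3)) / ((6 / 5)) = -65 / 4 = -16.25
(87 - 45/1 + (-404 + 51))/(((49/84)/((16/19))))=-59712/133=-448.96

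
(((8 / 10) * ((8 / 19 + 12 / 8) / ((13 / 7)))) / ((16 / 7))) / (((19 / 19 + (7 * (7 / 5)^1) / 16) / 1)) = 0.22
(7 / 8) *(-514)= -1799 / 4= -449.75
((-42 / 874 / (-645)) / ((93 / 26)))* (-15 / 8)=-0.00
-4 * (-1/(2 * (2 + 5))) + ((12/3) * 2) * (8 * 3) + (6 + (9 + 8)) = 1507/7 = 215.29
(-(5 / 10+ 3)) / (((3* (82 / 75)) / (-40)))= 1750 / 41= 42.68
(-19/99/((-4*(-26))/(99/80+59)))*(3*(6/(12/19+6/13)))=-1739659/950400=-1.83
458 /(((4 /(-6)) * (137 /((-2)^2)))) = -2748 /137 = -20.06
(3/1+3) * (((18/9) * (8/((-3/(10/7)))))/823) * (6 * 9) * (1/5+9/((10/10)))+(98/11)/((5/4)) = -6485368/316855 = -20.47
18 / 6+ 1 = 4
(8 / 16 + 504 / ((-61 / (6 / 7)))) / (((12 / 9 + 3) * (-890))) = 2409 / 1411540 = 0.00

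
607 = 607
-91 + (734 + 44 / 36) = 5798 / 9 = 644.22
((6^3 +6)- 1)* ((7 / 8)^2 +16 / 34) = 17485 / 64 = 273.20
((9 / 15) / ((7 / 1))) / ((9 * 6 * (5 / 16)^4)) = 32768 / 196875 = 0.17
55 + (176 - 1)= 230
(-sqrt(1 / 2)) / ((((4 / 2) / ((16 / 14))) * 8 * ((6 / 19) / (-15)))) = 95 * sqrt(2) / 56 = 2.40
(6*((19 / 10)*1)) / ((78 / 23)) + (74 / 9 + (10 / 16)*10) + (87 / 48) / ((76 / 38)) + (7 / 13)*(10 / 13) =4661369 / 243360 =19.15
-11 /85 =-0.13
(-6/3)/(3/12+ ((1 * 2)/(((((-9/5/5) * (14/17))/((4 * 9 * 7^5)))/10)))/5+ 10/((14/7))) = 8/32653579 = 0.00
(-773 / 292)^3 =-461889917 / 24897088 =-18.55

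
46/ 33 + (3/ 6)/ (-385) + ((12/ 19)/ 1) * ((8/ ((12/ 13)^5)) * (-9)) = -140013901/ 2106720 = -66.46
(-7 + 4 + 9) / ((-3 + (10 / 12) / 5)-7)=-36 / 59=-0.61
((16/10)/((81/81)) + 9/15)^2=121/25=4.84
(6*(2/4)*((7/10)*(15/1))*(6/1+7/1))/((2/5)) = 4095/4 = 1023.75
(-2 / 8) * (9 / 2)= -1.12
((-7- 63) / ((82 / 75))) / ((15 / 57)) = -9975 / 41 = -243.29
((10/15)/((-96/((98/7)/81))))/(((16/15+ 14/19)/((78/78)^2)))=-665/999216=-0.00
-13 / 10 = -1.30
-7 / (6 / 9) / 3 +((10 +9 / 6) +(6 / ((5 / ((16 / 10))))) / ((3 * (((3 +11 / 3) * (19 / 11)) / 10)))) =4064 / 475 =8.56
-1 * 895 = -895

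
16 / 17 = 0.94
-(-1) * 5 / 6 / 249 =5 / 1494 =0.00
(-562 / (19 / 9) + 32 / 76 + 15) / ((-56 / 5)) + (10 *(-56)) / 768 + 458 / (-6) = -116339 / 2128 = -54.67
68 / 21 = 3.24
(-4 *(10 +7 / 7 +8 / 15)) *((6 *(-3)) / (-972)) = -346 / 405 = -0.85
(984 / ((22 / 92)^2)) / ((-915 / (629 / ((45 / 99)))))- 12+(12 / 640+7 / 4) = -13975290279 / 536800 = -26034.45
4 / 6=0.67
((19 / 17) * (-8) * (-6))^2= 831744 / 289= 2878.01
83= 83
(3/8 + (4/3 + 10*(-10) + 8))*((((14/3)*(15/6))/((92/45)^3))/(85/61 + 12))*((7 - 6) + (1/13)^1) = -327906376875/33081780992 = -9.91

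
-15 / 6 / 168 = -5 / 336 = -0.01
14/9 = 1.56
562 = 562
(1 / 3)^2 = 1 / 9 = 0.11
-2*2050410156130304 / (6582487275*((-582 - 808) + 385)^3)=4100820312260608 / 6681719093481534375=0.00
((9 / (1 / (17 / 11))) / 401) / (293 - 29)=51 / 388168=0.00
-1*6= -6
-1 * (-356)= 356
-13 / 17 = -0.76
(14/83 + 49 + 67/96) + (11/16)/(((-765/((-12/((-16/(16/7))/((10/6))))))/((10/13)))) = 49.86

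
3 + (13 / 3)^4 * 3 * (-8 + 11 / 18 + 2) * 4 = -5540105 / 243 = -22798.79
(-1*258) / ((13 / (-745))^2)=-143196450 / 169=-847316.27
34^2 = 1156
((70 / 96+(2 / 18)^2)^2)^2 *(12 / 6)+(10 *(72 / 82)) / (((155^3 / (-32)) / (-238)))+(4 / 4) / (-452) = 3019572050541538302703 / 4867179922215618969600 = 0.62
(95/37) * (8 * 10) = 205.41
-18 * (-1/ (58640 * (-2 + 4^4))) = 0.00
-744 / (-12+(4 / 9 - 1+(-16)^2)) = -3.06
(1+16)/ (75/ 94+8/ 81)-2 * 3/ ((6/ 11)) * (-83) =6362489/ 6827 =931.96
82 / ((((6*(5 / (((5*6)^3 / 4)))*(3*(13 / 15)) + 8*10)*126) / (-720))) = -3690000 / 630091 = -5.86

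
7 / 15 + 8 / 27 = 0.76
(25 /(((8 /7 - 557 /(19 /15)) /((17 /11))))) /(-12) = 56525 /7699956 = 0.01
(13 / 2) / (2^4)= 13 / 32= 0.41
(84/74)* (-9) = -378/37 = -10.22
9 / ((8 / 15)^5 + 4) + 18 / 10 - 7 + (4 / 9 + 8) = 755806003 / 138162060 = 5.47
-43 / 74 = -0.58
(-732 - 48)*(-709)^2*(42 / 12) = -1372319130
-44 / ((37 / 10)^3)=-44000 / 50653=-0.87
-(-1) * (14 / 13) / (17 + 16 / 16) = 7 / 117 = 0.06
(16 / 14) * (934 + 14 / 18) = 67304 / 63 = 1068.32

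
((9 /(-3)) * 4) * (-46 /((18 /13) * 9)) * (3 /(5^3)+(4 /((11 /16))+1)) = 303.08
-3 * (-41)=123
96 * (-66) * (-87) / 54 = 10208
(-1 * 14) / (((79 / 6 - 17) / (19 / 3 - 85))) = -6608 / 23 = -287.30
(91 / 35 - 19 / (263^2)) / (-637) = -899102 / 220303265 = -0.00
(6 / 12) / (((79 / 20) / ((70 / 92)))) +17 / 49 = 39464 / 89033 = 0.44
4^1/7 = 4/7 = 0.57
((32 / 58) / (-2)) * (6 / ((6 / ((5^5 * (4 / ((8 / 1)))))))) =-12500 / 29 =-431.03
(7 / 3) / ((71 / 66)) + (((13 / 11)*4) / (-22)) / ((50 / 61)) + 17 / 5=1139782 / 214775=5.31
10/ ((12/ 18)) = 15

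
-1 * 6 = -6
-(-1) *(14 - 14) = 0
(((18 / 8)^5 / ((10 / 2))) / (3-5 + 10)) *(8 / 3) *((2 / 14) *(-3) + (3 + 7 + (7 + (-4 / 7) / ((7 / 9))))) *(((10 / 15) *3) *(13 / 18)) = 87.94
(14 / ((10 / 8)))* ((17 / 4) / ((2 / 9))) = 1071 / 5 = 214.20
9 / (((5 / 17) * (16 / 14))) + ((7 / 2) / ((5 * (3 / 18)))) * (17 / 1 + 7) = 5103 / 40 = 127.58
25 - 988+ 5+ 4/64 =-15327/16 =-957.94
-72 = -72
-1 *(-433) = 433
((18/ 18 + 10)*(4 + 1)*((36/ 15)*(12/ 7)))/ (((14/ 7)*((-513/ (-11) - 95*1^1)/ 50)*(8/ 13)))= -353925/ 1862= -190.08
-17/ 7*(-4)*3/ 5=5.83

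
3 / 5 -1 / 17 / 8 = 403 / 680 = 0.59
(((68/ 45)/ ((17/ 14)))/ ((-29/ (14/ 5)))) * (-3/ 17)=784/ 36975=0.02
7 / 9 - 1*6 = -47 / 9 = -5.22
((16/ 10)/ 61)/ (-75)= -0.00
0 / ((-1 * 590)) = 0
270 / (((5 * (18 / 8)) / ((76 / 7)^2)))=138624 / 49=2829.06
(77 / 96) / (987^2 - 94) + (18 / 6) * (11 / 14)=1542935339 / 654578400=2.36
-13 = -13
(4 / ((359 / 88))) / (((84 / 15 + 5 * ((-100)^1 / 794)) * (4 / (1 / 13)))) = 87340 / 23022311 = 0.00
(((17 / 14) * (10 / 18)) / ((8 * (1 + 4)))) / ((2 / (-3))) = -17 / 672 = -0.03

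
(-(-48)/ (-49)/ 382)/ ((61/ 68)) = -1632/ 570899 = -0.00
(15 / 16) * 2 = 15 / 8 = 1.88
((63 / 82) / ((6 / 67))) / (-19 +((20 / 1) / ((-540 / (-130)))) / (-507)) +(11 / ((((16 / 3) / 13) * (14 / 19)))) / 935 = -6444141483 / 15626070880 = -0.41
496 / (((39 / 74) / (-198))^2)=11831314176 / 169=70007776.19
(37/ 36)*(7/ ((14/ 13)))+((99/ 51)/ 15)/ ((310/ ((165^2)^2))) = 11740871387/ 37944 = 309426.30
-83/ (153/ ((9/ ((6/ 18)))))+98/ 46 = -4894/ 391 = -12.52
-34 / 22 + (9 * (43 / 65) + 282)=286.41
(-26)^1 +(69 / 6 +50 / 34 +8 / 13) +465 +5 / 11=2202683 / 4862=453.04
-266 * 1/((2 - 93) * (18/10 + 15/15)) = 95/91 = 1.04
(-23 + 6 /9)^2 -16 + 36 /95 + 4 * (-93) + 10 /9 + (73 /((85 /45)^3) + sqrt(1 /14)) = sqrt(14) /14 + 517094492 /4200615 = 123.37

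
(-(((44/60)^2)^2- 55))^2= 7671426430756/2562890625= 2993.27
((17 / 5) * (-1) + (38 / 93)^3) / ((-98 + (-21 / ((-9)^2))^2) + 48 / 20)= 0.03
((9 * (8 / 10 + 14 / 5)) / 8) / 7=0.58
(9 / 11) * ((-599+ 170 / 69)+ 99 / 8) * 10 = -4779.50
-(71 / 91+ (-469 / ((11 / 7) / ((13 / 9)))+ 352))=705592 / 9009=78.32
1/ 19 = 0.05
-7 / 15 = -0.47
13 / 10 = 1.30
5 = 5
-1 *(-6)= 6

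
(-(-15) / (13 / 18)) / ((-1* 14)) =-135 / 91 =-1.48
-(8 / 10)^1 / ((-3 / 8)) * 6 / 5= 64 / 25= 2.56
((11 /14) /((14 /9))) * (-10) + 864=84177 /98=858.95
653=653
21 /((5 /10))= 42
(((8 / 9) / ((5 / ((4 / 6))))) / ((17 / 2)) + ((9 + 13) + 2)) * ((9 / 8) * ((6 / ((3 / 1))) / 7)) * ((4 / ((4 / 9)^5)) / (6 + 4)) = 135596187 / 761600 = 178.04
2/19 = 0.11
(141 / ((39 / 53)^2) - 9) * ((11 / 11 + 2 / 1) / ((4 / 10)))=318650 / 169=1885.50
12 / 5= 2.40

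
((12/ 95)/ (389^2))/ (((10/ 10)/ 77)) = 924/ 14375495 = 0.00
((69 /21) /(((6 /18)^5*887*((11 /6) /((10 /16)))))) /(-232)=-83835 /63381472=-0.00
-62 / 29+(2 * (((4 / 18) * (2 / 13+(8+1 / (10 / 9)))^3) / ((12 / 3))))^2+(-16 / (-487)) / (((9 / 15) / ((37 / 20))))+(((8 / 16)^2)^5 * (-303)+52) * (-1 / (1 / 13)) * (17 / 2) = 191666148749700999676129 / 176694108930144000000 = 1084.73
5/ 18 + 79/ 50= 418/ 225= 1.86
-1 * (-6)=6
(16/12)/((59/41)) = 164/177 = 0.93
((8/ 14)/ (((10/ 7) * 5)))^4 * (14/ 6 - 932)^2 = 124456336/ 3515625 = 35.40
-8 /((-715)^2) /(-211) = 8 /107868475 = 0.00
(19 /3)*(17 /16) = 323 /48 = 6.73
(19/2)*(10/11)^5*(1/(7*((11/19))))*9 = 162450000/12400927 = 13.10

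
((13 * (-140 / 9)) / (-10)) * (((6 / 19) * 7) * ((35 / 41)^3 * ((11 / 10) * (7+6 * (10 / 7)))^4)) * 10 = 188069393803291 / 7856994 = 23936558.15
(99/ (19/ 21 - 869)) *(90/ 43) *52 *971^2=-917357893452/ 78389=-11702635.49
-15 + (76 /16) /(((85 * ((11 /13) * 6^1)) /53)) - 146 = -160.42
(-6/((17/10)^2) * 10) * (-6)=36000/289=124.57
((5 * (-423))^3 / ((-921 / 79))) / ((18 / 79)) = 2186862782625 / 614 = 3561665769.75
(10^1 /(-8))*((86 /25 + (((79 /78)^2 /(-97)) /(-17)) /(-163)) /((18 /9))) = -140635653263 /65412004320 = -2.15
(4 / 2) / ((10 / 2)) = 2 / 5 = 0.40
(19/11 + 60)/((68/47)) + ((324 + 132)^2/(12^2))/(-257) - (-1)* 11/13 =94694473/2499068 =37.89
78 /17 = 4.59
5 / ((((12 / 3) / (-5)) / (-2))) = 25 / 2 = 12.50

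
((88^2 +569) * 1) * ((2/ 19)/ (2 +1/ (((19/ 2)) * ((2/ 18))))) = 8313/ 28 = 296.89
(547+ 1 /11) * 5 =30090 /11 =2735.45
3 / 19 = 0.16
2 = 2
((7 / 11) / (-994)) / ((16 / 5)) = -5 / 24992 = -0.00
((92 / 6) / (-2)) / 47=-23 / 141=-0.16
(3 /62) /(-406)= -3 /25172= -0.00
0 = 0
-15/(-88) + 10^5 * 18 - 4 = 158399663/88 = 1799996.17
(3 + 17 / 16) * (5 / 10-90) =-363.59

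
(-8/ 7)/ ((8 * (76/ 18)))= -9/ 266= -0.03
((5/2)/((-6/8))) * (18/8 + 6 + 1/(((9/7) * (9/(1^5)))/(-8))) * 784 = -4800040/243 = -19753.25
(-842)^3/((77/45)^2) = -1208819068200/5929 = -203882453.74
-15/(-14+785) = -5/257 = -0.02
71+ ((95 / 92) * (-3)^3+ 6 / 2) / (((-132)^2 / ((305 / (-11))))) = 417549131 / 5877696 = 71.04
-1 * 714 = -714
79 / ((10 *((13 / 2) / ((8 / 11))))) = 632 / 715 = 0.88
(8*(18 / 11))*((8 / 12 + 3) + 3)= 87.27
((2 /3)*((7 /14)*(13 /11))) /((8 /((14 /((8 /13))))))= 1183 /1056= 1.12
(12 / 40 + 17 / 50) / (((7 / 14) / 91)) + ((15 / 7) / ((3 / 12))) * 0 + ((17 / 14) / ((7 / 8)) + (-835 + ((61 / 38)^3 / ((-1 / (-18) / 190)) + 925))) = 12696176261 / 884450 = 14354.88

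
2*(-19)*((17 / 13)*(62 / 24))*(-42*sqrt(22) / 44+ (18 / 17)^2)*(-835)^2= -22175938350 / 221+ 48869197475*sqrt(22) / 572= 300385153.30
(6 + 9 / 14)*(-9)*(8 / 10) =-1674 / 35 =-47.83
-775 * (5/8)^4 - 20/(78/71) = -21798785/159744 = -136.46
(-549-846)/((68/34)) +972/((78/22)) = -11007/26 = -423.35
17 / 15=1.13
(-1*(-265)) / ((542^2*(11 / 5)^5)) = 828125 / 47310985964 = 0.00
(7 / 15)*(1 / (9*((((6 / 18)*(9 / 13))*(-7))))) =-13 / 405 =-0.03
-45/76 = -0.59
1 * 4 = 4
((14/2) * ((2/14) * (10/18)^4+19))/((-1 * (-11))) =873238/72171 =12.10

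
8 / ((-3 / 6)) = -16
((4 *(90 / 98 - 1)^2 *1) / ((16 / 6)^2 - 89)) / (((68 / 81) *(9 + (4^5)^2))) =-11664 / 31543669237465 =-0.00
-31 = -31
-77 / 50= -1.54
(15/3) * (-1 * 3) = -15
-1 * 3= -3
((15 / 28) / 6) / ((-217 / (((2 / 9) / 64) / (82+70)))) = -5 / 531965952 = -0.00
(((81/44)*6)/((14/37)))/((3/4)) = 2997/77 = 38.92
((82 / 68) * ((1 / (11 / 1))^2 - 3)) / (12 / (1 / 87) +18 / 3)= -7421 / 2159850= -0.00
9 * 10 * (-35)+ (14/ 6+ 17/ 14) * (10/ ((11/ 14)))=-102460/ 33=-3104.85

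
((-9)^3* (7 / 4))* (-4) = 5103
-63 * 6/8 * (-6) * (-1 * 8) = -2268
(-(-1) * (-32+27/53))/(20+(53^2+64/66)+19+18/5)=-275385/24945722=-0.01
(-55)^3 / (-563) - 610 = -177055 / 563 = -314.48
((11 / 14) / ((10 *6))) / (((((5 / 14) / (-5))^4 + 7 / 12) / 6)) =45276 / 336155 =0.13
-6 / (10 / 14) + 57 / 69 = -7.57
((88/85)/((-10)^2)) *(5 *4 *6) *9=4752/425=11.18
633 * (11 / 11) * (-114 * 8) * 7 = -4041072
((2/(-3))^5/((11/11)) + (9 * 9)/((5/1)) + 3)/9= 23168/10935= 2.12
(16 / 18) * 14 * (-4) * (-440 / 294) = 74.50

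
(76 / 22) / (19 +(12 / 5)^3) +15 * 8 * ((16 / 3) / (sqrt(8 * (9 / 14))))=4750 / 45133 +320 * sqrt(7) / 3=282.32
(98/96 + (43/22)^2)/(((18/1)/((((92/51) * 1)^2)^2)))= 62946315176/22101911667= 2.85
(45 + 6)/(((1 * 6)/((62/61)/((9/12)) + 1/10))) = 45271/3660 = 12.37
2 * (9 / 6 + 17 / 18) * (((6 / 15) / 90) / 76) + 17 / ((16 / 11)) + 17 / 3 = 10683401 / 615600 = 17.35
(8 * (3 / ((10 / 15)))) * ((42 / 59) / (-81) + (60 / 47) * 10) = 3820568 / 8319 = 459.26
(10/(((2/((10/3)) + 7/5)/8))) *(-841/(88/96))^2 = 4073938560/121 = 33668913.72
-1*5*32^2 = -5120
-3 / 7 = -0.43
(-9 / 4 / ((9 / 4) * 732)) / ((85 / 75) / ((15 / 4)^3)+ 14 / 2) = -16875 / 86732972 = -0.00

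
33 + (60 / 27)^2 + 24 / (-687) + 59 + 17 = 113.90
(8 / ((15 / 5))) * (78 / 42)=4.95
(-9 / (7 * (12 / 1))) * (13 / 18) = -13 / 168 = -0.08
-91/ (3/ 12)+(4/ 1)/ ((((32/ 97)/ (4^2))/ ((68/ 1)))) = 12828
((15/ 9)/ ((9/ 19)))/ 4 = 95/ 108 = 0.88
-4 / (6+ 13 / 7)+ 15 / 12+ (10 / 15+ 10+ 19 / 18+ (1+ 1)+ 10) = 48437 / 1980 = 24.46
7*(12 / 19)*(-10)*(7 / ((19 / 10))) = -58800 / 361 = -162.88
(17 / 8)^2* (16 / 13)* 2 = 289 / 26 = 11.12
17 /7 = 2.43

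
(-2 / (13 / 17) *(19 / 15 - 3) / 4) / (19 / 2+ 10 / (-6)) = 34 / 235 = 0.14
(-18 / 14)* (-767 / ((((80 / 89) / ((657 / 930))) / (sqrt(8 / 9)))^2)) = 291382595127 / 538160000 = 541.44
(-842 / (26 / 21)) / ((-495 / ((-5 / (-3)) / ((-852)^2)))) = 2947 / 934238448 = 0.00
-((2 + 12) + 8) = -22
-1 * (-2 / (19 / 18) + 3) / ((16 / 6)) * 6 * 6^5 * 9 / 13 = -13387.63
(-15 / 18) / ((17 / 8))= -20 / 51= -0.39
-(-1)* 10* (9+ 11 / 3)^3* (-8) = -4389760 / 27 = -162583.70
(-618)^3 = -236029032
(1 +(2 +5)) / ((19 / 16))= 6.74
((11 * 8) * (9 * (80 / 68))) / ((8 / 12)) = 23760 / 17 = 1397.65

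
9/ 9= 1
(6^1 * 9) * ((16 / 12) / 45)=1.60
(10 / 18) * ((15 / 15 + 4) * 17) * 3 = 425 / 3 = 141.67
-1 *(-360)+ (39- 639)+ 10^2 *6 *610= 365760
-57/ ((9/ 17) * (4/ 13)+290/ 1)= -12597/ 64126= -0.20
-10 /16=-5 /8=-0.62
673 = 673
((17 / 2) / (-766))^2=289 / 2347024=0.00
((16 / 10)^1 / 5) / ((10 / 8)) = 32 / 125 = 0.26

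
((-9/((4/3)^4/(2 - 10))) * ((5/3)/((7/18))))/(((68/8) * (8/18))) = 98415/3808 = 25.84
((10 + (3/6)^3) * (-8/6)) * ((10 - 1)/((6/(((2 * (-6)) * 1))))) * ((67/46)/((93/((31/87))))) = 1809/1334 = 1.36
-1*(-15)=15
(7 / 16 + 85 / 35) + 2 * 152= 34369 / 112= 306.87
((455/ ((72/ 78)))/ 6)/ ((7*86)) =845/ 6192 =0.14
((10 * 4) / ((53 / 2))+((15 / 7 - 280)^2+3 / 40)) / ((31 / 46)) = 184464084593 / 1610140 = 114564.00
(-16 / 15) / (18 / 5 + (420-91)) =-16 / 4989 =-0.00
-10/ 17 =-0.59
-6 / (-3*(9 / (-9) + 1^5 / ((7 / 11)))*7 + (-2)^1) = 3 / 7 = 0.43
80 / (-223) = -80 / 223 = -0.36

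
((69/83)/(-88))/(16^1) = -69/116864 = -0.00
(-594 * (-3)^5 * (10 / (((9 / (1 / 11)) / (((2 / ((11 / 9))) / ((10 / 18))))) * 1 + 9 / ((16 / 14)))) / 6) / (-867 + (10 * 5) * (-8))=-4.58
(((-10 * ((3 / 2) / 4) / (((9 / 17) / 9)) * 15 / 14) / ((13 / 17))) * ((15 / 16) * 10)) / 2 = -4876875 / 11648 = -418.69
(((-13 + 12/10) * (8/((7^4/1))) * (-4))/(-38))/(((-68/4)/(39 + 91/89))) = 3362528/345107735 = 0.01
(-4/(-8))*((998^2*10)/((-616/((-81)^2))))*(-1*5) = 40842389025/154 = 265210318.34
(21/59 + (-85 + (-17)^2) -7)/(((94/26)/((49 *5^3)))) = 927153500/2773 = 334350.34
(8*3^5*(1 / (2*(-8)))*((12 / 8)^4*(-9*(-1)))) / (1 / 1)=-177147 / 32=-5535.84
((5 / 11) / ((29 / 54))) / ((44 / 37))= 4995 / 7018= 0.71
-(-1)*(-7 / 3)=-7 / 3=-2.33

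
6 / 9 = 2 / 3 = 0.67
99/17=5.82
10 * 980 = 9800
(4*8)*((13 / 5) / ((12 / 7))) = 48.53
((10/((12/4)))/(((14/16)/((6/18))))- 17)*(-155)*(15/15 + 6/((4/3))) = 1689655/126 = 13409.96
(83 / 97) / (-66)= -83 / 6402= -0.01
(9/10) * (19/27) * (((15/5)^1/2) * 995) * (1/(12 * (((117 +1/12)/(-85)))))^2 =1092709/315844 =3.46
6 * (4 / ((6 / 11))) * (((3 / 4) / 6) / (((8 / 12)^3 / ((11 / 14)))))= 3267 / 224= 14.58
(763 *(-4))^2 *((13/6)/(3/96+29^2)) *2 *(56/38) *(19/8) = 13562209024/80739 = 167975.94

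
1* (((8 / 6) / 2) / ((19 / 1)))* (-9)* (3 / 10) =-9 / 95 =-0.09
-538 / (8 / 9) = -2421 / 4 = -605.25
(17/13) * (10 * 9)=1530/13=117.69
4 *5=20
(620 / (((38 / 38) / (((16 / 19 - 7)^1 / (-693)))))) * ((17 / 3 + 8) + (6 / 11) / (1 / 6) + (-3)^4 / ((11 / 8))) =20174180 / 48279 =417.87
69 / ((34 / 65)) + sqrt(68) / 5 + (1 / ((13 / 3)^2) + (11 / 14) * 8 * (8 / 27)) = 2 * sqrt(17) / 5 + 145335811 / 1085994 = 135.48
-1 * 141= -141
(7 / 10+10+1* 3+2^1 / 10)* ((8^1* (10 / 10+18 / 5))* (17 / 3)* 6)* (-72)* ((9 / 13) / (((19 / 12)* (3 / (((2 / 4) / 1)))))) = -563490432 / 6175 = -91253.51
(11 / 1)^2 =121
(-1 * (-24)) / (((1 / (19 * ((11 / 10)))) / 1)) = 2508 / 5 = 501.60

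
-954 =-954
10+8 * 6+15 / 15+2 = 61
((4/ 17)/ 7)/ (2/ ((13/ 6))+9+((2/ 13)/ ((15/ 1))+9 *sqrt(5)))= -2235/ 2050489+2025 *sqrt(5)/ 2050489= 0.00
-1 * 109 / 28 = -109 / 28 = -3.89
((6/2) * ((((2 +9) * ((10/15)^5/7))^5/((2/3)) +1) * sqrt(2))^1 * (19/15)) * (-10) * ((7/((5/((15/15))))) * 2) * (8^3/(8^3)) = -360961635735813908 * sqrt(2)/3390566585454405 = -150.56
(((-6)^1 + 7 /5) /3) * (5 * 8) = -184 /3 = -61.33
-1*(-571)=571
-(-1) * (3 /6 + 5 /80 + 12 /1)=201 /16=12.56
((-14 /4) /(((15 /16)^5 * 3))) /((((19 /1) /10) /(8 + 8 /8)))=-7340032 /961875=-7.63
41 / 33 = 1.24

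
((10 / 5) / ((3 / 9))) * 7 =42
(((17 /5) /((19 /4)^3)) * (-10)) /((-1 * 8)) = 272 /6859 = 0.04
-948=-948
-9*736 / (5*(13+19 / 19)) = -3312 / 35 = -94.63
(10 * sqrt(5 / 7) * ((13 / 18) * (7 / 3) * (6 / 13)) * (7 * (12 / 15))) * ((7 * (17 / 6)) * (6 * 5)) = 33320 * sqrt(35) / 9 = 21902.64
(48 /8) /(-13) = -6 /13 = -0.46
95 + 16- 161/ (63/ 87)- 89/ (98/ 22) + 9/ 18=-38459/ 294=-130.81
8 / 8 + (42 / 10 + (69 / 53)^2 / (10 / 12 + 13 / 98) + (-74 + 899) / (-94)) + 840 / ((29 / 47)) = 1847878725097 / 1359176785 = 1359.56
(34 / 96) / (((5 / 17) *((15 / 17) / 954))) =1301.94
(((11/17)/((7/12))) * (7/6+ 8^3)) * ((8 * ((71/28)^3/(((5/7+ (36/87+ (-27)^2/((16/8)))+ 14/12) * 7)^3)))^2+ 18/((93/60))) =670913540039048234885491395336469608582975843/101493993573443468701171482174645294516224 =6610.38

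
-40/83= -0.48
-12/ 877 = -0.01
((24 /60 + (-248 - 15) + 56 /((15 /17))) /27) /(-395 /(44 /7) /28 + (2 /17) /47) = 420043888 /127677465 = 3.29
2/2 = 1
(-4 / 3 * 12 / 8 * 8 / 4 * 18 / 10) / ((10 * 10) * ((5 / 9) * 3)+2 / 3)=-54 / 1255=-0.04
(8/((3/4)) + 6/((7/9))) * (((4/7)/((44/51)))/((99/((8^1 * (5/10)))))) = 26248/53361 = 0.49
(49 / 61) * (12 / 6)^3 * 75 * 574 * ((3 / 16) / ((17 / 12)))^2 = 85432725 / 17629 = 4846.15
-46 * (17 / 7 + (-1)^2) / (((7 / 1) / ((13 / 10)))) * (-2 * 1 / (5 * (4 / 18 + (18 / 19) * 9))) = 306774 / 229075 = 1.34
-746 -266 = -1012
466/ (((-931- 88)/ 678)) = -315948/ 1019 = -310.06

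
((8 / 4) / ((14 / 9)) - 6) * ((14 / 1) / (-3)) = 22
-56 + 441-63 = 322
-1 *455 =-455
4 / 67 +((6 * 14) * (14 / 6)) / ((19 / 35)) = 459696 / 1273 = 361.11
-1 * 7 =-7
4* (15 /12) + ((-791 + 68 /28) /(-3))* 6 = 11075 /7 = 1582.14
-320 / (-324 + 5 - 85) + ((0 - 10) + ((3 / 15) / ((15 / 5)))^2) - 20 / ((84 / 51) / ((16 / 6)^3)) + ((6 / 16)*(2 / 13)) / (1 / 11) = -5926818283 / 24815700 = -238.83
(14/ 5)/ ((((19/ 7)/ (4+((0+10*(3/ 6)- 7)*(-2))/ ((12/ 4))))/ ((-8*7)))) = -308.10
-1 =-1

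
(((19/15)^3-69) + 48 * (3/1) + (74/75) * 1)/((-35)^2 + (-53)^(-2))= 369824513/5806731375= 0.06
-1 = -1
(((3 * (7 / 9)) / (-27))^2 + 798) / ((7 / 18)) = 1495922 / 729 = 2052.02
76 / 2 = 38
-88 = -88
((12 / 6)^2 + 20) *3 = 72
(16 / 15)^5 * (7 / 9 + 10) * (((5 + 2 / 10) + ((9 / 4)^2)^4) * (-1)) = -336687063632 / 34171875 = -9852.75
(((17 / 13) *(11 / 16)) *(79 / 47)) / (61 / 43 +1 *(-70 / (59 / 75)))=-37479101 / 2171748176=-0.02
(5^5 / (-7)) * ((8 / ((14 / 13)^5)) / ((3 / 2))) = -1160290625 / 705894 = -1643.72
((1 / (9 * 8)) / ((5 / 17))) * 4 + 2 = 197 / 90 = 2.19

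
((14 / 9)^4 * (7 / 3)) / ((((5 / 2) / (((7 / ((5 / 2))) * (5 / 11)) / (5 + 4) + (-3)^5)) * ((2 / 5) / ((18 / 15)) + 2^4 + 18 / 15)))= -12930902432 / 170828757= -75.70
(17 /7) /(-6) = -17 /42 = -0.40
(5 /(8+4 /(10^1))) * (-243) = -2025 /14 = -144.64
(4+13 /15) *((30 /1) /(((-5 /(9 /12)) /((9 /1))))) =-1971 /10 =-197.10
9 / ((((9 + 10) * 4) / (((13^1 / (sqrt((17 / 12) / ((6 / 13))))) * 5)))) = 135 * sqrt(442) / 646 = 4.39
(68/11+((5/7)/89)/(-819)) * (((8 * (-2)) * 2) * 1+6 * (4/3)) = -277568488/1870869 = -148.36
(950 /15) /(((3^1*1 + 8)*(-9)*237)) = -190 /70389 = -0.00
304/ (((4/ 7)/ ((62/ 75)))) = 32984/ 75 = 439.79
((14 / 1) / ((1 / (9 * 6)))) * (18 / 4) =3402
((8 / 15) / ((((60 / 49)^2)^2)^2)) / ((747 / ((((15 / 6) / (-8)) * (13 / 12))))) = -432028097404813 / 9033646694400000000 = -0.00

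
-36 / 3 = -12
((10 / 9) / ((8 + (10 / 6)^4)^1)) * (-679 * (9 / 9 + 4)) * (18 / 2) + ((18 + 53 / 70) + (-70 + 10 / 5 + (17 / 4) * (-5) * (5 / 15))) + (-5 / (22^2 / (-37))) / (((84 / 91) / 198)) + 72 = -24260781527 / 11762520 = -2062.55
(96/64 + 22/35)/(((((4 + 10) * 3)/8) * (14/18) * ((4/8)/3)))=5364/1715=3.13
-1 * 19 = -19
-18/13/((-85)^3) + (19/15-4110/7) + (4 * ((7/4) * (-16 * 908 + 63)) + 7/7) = -17074079012197/167656125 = -101839.88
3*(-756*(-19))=43092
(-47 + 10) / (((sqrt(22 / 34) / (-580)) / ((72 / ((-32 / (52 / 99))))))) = -278980 * sqrt(187) / 121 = -31528.88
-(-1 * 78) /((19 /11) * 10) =429 /95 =4.52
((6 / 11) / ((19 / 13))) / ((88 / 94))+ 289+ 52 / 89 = 118667391 / 409222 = 289.98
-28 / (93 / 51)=-476 / 31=-15.35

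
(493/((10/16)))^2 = 15555136/25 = 622205.44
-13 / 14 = -0.93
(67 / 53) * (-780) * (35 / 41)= -1829100 / 2173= -841.74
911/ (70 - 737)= -911/ 667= -1.37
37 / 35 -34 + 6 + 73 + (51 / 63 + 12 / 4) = 748 / 15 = 49.87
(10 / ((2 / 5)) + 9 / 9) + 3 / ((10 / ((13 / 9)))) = 26.43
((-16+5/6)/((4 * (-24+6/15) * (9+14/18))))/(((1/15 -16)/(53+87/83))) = -0.06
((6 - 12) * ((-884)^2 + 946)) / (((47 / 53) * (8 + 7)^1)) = -82934612 / 235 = -352913.24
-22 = -22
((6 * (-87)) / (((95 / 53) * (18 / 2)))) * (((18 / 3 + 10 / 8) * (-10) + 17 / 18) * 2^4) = 31674496 / 855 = 37046.19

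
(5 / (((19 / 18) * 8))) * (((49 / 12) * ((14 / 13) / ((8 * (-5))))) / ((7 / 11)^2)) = -2541 / 15808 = -0.16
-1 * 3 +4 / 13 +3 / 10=-311 / 130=-2.39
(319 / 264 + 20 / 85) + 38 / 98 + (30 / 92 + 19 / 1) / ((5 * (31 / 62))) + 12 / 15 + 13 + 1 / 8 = 6749759 / 287385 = 23.49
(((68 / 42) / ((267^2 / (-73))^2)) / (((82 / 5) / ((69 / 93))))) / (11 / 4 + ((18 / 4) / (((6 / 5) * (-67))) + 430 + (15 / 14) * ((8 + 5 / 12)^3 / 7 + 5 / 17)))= 10632226398080 / 72576633674806440551271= 0.00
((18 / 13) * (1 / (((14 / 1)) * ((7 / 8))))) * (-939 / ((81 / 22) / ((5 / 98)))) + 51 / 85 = -0.87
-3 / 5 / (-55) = 3 / 275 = 0.01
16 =16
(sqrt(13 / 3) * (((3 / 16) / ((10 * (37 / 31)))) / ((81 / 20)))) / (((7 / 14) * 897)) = 31 * sqrt(39) / 10753236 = 0.00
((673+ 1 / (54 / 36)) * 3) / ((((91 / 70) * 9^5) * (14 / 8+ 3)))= 80840 / 14585103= 0.01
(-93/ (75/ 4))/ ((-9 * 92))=31/ 5175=0.01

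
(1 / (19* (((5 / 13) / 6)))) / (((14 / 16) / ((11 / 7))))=1.47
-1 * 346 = -346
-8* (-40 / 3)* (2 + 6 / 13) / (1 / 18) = 61440 / 13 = 4726.15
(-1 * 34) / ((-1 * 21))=34 / 21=1.62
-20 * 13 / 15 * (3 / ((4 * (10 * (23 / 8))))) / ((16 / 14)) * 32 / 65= -112 / 575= -0.19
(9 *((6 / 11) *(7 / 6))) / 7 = 9 / 11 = 0.82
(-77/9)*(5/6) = -385/54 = -7.13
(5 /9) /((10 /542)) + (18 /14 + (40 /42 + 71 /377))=772799 /23751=32.54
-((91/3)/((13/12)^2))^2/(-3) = 37632/169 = 222.67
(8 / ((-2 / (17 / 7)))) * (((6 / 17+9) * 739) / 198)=-78334 / 231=-339.11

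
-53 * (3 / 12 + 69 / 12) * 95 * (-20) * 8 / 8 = 604200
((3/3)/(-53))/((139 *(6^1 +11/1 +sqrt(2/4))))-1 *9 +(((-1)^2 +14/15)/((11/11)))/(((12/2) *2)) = -6762963689/765136620 +sqrt(2)/4250759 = -8.84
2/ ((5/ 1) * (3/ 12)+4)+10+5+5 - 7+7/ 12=391/ 28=13.96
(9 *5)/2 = 45/2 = 22.50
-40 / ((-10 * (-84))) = -1 / 21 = -0.05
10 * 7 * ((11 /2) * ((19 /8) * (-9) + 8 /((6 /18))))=8085 /8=1010.62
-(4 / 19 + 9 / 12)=-73 / 76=-0.96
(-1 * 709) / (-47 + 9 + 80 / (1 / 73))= -709 / 5802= -0.12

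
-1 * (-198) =198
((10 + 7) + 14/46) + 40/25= 2174/115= 18.90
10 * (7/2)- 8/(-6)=109/3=36.33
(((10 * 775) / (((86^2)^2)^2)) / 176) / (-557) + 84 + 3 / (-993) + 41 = 6068103607695434839391679 / 48546002178836683237376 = 125.00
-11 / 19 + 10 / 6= 62 / 57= 1.09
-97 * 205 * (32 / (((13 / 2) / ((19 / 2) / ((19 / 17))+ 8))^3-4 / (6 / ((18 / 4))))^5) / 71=1191885931244938887506642445 / 29155186704343013760737297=40.88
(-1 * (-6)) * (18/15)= 36/5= 7.20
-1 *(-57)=57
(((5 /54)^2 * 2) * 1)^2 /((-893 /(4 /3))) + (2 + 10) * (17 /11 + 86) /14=8226314428417 /109627243803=75.04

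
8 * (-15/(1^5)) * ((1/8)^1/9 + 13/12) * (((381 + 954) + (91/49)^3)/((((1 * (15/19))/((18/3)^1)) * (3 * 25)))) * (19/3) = -26243297876/231525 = -113349.74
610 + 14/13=7944/13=611.08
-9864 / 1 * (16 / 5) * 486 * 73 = -5599279872 / 5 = -1119855974.40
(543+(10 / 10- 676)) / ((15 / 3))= -132 / 5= -26.40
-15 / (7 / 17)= -255 / 7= -36.43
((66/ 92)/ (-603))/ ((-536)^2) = -11/ 2656338816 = -0.00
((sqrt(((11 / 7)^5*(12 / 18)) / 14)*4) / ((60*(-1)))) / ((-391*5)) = 121*sqrt(33) / 30175425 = 0.00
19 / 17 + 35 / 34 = 73 / 34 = 2.15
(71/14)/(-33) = -0.15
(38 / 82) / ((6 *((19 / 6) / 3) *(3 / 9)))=9 / 41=0.22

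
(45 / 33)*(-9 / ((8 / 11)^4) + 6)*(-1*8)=1607895 / 5632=285.49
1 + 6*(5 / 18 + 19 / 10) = 211 / 15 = 14.07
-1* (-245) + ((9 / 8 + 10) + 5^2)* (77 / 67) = 153573 / 536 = 286.52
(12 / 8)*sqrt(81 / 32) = 27*sqrt(2) / 16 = 2.39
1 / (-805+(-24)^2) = -1 / 229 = -0.00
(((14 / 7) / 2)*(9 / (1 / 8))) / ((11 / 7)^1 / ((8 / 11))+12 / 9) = 12096 / 587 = 20.61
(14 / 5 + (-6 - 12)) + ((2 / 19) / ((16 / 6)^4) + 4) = -2178667 / 194560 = -11.20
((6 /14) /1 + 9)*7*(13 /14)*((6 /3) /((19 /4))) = 3432 /133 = 25.80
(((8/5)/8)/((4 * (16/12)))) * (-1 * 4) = -3/20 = -0.15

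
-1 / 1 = -1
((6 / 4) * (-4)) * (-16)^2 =-1536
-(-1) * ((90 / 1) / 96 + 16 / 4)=79 / 16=4.94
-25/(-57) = 25/57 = 0.44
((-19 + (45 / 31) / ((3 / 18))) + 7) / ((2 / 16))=-816 / 31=-26.32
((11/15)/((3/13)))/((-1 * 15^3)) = -143/151875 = -0.00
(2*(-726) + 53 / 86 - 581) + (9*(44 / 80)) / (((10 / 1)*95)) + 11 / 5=-1658655843 / 817000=-2030.18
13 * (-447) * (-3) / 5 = 17433 / 5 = 3486.60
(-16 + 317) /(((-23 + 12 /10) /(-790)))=1188950 /109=10907.80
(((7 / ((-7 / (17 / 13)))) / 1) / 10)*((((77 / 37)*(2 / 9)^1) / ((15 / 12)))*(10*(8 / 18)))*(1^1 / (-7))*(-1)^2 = 5984 / 194805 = 0.03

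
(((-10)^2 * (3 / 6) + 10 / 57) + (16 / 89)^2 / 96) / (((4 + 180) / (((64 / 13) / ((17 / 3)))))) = 0.24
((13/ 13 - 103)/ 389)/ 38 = -0.01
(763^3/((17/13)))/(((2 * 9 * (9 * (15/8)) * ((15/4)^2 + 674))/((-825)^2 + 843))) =770184288263936/695385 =1107565288.67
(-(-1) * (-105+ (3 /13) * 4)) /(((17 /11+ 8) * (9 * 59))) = -4961 /241605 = -0.02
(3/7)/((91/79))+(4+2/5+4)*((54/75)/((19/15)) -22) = -54358569/302575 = -179.65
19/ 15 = 1.27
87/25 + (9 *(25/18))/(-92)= 15383/4600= 3.34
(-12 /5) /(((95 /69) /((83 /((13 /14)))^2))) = -1118002032 /80275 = -13927.15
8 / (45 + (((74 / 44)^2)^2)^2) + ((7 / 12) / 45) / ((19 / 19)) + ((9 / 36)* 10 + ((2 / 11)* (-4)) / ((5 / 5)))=66057648655006607 / 35532448952463540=1.86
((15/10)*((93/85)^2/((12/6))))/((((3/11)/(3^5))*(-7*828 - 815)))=-2101707/17368900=-0.12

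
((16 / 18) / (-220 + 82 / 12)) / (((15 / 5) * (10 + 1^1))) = -16 / 126621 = -0.00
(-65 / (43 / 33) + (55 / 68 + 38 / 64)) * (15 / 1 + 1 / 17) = -9072568 / 12427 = -730.07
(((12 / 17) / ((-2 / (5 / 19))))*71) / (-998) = 1065 / 161177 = 0.01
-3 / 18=-0.17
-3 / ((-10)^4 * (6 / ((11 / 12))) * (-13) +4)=33 / 9359956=0.00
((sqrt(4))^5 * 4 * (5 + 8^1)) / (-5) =-1664 / 5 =-332.80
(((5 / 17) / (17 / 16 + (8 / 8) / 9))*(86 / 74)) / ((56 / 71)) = 274770 / 744107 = 0.37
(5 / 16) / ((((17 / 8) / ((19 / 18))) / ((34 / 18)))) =95 / 324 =0.29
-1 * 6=-6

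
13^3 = 2197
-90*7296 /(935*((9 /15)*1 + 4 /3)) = -1969920 /5423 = -363.25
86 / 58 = 43 / 29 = 1.48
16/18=8/9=0.89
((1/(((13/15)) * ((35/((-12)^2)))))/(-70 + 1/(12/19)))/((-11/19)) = 98496/821821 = 0.12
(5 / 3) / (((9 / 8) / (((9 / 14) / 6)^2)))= 5 / 294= 0.02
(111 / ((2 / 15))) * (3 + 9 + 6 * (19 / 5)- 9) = 42957 / 2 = 21478.50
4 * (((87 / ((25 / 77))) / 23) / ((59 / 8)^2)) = 1714944 / 2001575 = 0.86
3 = 3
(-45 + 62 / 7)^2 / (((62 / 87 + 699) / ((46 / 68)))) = 128082009 / 101417750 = 1.26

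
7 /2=3.50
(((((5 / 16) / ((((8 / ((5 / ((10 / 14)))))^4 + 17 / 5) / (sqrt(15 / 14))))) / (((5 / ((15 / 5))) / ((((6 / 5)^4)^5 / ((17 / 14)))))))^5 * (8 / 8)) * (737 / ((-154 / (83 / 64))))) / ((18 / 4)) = -29391594779330357287864548791257565330307604269091024701056988342402699201423622243068722282496 * sqrt(210) / 124065522540826378624952477086843212486228809364856577775182433498457612586207687854766845703125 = -3.43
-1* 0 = 0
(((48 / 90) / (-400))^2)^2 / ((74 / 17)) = 17 / 23414062500000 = 0.00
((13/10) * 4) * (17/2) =221/5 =44.20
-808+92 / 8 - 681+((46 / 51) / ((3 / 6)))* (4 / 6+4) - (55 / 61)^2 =-1469.89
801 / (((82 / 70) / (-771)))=-21614985 / 41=-527194.76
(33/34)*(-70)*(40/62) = -23100/527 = -43.83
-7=-7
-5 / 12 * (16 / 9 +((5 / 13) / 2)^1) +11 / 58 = -51401 / 81432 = -0.63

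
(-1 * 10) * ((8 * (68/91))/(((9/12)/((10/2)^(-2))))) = -4352/1365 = -3.19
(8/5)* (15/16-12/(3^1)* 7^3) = -21937/10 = -2193.70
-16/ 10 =-8/ 5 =-1.60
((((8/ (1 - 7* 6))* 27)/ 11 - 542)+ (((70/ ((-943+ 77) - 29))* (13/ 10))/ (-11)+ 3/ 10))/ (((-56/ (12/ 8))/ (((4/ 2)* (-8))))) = -1313064513/ 5651030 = -232.36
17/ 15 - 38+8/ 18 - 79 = -5194/ 45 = -115.42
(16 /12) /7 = 4 /21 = 0.19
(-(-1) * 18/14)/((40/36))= 81/70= 1.16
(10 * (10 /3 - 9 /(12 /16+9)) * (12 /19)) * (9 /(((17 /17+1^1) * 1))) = 16920 /247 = 68.50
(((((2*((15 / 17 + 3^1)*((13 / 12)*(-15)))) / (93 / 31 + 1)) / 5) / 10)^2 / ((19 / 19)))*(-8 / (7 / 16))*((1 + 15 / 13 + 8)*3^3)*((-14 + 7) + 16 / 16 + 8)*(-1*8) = 31924.42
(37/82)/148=1/328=0.00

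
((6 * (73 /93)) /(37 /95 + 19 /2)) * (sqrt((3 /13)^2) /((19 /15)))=65700 /757237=0.09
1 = 1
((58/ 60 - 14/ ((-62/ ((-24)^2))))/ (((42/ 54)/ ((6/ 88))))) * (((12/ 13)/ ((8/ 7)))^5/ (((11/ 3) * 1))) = 1919640074499/ 1782681655040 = 1.08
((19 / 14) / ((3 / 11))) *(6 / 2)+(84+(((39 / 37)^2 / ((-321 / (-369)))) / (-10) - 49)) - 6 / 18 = 760845851 / 15380715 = 49.47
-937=-937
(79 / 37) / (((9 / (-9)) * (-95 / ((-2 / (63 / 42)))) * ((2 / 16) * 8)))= -316 / 10545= -0.03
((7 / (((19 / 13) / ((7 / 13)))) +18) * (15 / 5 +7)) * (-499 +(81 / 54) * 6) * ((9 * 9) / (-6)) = 25864650 / 19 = 1361297.37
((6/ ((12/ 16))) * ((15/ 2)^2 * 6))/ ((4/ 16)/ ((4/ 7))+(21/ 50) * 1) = 1080000/ 343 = 3148.69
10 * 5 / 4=12.50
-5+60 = 55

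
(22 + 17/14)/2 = 325/28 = 11.61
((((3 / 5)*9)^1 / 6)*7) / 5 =63 / 50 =1.26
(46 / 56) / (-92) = -1 / 112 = -0.01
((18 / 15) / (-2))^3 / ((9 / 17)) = -51 / 125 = -0.41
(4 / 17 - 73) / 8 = -9.10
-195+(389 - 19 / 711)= 137915 / 711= 193.97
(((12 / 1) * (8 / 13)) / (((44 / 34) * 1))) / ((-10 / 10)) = -816 / 143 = -5.71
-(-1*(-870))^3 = -658503000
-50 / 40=-5 / 4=-1.25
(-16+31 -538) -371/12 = -6647/12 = -553.92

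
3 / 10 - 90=-89.70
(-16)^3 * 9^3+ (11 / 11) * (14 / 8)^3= -191102633 / 64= -2985978.64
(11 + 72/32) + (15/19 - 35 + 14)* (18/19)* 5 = -119107/1444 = -82.48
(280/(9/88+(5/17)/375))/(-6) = -452.82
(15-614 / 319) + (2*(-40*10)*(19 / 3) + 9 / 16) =-77371979 / 15312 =-5053.03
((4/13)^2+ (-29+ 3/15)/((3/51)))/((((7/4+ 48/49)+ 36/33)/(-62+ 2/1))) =10701487104/1392053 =7687.56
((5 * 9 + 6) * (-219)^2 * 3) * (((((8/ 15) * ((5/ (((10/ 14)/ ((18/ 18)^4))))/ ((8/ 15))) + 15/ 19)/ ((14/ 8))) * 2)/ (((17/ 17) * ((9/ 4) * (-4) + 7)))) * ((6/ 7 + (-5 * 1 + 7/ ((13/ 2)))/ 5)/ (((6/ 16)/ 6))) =-2293693003008/ 60515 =-37902883.63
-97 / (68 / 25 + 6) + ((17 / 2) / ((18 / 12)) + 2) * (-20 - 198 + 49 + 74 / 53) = -14974979 / 11554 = -1296.09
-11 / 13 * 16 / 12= -44 / 39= -1.13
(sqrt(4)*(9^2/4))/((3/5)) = 135/2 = 67.50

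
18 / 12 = 3 / 2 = 1.50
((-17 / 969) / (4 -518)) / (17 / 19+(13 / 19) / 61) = 61 / 1619100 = 0.00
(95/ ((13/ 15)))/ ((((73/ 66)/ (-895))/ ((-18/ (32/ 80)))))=3787863750/ 949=3991426.50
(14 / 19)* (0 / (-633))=0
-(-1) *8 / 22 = 4 / 11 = 0.36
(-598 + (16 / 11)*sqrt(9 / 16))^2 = 43112356 / 121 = 356300.46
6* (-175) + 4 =-1046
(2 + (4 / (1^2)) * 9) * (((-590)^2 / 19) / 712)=87025 / 89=977.81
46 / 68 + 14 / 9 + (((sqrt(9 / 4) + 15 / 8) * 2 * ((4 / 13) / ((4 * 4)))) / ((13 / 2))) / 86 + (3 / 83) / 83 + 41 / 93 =10157186357437 / 3799132603344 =2.67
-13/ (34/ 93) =-1209/ 34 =-35.56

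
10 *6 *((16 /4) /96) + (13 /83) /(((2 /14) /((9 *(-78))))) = -127349 /166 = -767.16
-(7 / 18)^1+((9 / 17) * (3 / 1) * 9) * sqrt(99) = -7 / 18+729 * sqrt(11) / 17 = 141.84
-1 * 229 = -229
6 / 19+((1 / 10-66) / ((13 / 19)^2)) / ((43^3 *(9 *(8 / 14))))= 28991594713 / 91906911720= 0.32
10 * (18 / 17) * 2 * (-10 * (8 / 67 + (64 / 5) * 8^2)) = -197619840 / 1139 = -173502.93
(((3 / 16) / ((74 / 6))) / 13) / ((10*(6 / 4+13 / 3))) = 27 / 1346800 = 0.00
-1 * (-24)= 24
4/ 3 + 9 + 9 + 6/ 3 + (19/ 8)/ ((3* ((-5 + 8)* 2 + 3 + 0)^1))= 4627/ 216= 21.42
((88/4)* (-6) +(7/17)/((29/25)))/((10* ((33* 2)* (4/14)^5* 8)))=-1090791107/83297280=-13.10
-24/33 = -8/11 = -0.73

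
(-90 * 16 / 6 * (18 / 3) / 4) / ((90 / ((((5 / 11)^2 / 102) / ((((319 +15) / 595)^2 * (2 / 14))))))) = -3644375 / 20247414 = -0.18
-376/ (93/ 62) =-752/ 3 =-250.67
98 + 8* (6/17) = 1714/17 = 100.82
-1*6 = -6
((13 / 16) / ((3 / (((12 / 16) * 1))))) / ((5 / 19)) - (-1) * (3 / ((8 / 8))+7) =3447 / 320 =10.77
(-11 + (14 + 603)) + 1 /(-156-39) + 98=137279 /195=703.99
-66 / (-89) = 66 / 89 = 0.74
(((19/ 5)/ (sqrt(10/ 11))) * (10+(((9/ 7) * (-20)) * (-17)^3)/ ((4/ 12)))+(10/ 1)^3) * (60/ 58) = 30000/ 29+30245226 * sqrt(110)/ 203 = 1563668.01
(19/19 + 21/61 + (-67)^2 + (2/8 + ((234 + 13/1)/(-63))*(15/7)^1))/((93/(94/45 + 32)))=24661703053/15010758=1642.94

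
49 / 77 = 7 / 11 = 0.64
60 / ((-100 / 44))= -132 / 5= -26.40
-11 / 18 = -0.61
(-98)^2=9604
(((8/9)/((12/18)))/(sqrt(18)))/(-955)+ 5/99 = 5/99-2* sqrt(2)/8595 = 0.05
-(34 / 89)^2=-1156 / 7921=-0.15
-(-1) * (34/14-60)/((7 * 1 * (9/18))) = -806/49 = -16.45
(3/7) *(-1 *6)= -2.57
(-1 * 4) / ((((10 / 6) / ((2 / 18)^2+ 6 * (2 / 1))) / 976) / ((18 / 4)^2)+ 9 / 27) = -949648 / 79139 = -12.00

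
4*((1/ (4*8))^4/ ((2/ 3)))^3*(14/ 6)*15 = 945/ 2305843009213693952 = 0.00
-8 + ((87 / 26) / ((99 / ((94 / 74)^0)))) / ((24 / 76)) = -40633 / 5148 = -7.89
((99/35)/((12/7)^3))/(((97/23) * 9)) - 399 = -334381523/838080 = -398.99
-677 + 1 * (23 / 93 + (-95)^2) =776387 / 93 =8348.25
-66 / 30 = -11 / 5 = -2.20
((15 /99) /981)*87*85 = 12325 /10791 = 1.14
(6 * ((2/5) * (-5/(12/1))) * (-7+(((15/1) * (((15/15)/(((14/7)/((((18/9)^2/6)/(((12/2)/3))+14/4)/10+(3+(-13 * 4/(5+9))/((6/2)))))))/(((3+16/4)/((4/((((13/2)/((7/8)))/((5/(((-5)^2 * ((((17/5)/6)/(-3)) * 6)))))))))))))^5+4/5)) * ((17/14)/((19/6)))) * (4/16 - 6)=-7436206004905105719/543924389794938880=-13.67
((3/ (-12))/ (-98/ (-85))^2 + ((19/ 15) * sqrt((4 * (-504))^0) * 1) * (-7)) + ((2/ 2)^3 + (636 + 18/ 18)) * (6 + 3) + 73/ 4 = 3314068757/ 576240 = 5751.20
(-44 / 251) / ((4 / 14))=-154 / 251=-0.61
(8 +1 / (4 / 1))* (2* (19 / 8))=627 / 16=39.19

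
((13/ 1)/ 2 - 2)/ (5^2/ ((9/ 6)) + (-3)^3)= -27/ 62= -0.44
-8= -8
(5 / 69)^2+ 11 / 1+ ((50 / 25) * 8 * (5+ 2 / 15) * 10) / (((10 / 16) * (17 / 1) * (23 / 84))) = 118704412 / 404685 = 293.33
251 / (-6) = -251 / 6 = -41.83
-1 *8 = -8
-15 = -15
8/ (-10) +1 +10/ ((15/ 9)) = 31/ 5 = 6.20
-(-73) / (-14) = -73 / 14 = -5.21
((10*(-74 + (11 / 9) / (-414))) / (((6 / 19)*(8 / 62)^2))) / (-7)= 25173226825 / 1251936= 20107.44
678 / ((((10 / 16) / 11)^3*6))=77006336 / 125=616050.69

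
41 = 41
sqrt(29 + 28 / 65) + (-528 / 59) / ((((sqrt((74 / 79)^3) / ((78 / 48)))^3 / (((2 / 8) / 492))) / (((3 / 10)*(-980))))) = sqrt(124345) / 65 + 138372071306469*sqrt(5846) / 1374150918004736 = 13.12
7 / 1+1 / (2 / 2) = 8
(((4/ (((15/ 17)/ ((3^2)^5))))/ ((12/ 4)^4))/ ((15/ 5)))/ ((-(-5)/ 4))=22032/ 25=881.28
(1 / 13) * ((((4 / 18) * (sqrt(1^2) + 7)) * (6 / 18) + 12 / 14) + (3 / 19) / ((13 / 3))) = 69379 / 606879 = 0.11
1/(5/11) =11/5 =2.20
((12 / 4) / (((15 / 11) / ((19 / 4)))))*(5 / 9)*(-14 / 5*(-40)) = 5852 / 9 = 650.22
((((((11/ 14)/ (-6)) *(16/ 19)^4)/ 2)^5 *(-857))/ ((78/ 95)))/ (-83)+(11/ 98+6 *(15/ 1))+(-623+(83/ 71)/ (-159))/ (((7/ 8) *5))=-10292852840306022796624312008767741114137/ 196843829377506914040243307952314034898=-52.29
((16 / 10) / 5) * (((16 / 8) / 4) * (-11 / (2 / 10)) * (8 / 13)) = -5.42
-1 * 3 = -3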